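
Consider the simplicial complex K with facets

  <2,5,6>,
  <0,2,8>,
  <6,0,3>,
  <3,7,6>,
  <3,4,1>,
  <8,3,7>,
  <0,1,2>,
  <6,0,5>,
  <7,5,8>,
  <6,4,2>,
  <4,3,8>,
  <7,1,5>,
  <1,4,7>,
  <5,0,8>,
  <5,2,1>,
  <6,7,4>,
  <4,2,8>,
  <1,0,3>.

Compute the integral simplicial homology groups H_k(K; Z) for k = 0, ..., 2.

H_0 ≅ Z,  H_1 ≅ Z ⊕ Z/2Z,  H_2 = 0.

Fix the vertex order 0 < 1 < 2 < 3 < 4 < 5 < 6 < 7 < 8 and write every simplex with vertices in increasing order. Then dim K = 2 and the simplices of K are:

  0-simplices (9): [0], [1], [2], [3], [4], [5], [6], [7], [8]
  1-simplices (27): (27 of them)
  2-simplices (18): [0,1,2], [0,1,3], [0,2,8], [0,3,6], [0,5,6], [0,5,8], [1,2,5], [1,3,4], [1,4,7], [1,5,7], [2,4,6], [2,4,8], [2,5,6], [3,4,8], [3,6,7], [3,7,8], [4,6,7], [5,7,8]

so the chain groups are C_0 ≅ Z^9, C_1 ≅ Z^27, C_2 ≅ Z^18.

Boundary ∂_1: C_1 → C_0 maps an edge to its endpoints' difference, ∂[p,q] = q − p.
This gives a 9×27 integer matrix of rank 8; reducing to Smith normal form yields diagonal entries (1,1,1,1,1,1,1,1).

The boundary map ∂_2: C_2 → C_1 maps a triangle to the signed sum of its edges. For instance
  ∂[0,5,8] = [5,8] − [0,8] + [0,5],
  ∂[3,6,7] = [6,7] − [3,7] + [3,6].
As a 27×18 matrix over Z this has rank 18, with invariant factors (1,1,1,1,1,1,1,1,1,1,1,1,1,1,1,1,1,2).

Reading off H_k = ker ∂_k / im ∂_{k+1}:

  H_0: rank C_0 − rank ∂_1 = 9 − 8 = 1, and the invariant factors of ∂_1 are all 1, so H_0 ≅ Z.
  H_1: rank ker ∂_1 − rank ∂_2 = (27 − 8) − 18 = 1, and ∂_2 has invariant factor 2 > 1, so H_1 ≅ Z ⊕ Z/2Z.
  H_2: rank ker ∂_2 − rank ∂_3 = (18 − 18) − 0 = 0, and there is no ∂_3, so H_2 ≅ 0.

(K is a triangulation of the Klein bottle.)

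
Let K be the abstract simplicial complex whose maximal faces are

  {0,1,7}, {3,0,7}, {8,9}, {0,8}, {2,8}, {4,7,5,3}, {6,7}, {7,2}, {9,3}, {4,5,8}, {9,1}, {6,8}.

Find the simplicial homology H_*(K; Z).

H_0 = Z,  H_1 = Z^5,  H_2 = 0,  H_3 = 0.

K has 10 vertices, 20 edges, 7 triangles, 1 3-simplex.
rank ∂_0 = 0, rank ∂_1 = 9 ⇒ b_0 = 10 − 0 − 9 = 1; all invariant factors of ∂_1 are 1 so no torsion. So H_0 = Z.
rank ∂_1 = 9, rank ∂_2 = 6 ⇒ b_1 = 20 − 9 − 6 = 5; all invariant factors of ∂_2 are 1 so no torsion. So H_1 = Z^5.
rank ∂_2 = 6, rank ∂_3 = 1 ⇒ b_2 = 7 − 6 − 1 = 0; all invariant factors of ∂_3 are 1 so no torsion. So H_2 = 0.
rank ∂_3 = 1, rank ∂_4 = 0 ⇒ b_3 = 1 − 1 − 0 = 0. So H_3 = 0.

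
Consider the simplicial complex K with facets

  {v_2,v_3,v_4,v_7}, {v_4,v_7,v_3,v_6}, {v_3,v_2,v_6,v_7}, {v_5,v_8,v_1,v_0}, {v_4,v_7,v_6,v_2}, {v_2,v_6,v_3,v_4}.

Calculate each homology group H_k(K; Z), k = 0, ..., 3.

Order the vertices as v_0 < v_1 < v_2 < v_3 < v_4 < v_5 < v_6 < v_7 < v_8. Listing each simplex with vertices in this order, K has dimension 3 with simplices:

  0-simplices (9): [v_0], [v_1], [v_2], [v_3], [v_4], [v_5], [v_6], [v_7], [v_8]
  1-simplices (16): (16 of them)
  2-simplices (14): (14 of them)
  3-simplices (6): [v_0,v_1,v_5,v_8], [v_2,v_3,v_4,v_6], [v_2,v_3,v_4,v_7], [v_2,v_3,v_6,v_7], [v_2,v_4,v_6,v_7], [v_3,v_4,v_6,v_7]

giving chain groups C_0 ≅ Z^9, C_1 ≅ Z^16, C_2 ≅ Z^14, C_3 ≅ Z^6.

The boundary map ∂_1: C_1 → C_0 maps an edge to its endpoints' difference, ∂[p,q] = q − p. For instance
  ∂[v_2,v_4] = [v_4] − [v_2].
The resulting 9×16 matrix has rank 7, and its Smith normal form has invariant factors (1,1,1,1,1,1,1).

Boundary ∂_2: C_2 → C_1 sends each 2-simplex [p,q,r] to [q,r] − [p,r] + [p,q]. For instance
  ∂[v_1,v_5,v_8] = [v_5,v_8] − [v_1,v_8] + [v_1,v_5],
  ∂[v_3,v_6,v_7] = [v_6,v_7] − [v_3,v_7] + [v_3,v_6].
This gives a 16×14 integer matrix of rank 9; reducing to Smith normal form yields diagonal entries (1,1,1,1,1,1,1,1,1).

The boundary map ∂_3: C_3 → C_2 sends each 3-simplex σ to the alternating sum Σ_i (−1)^i (σ with its i-th vertex removed). For instance
  ∂[v_0,v_1,v_5,v_8] = [v_1,v_5,v_8] − [v_0,v_5,v_8] + [v_0,v_1,v_8] − [v_0,v_1,v_5],
  ∂[v_2,v_3,v_6,v_7] = [v_3,v_6,v_7] − [v_2,v_6,v_7] + [v_2,v_3,v_7] − [v_2,v_3,v_6].
The 14×6 boundary matrix has rank 5 and Smith normal form diag(1,1,1,1,1).

From H_k ≅ ker(∂_k) / im(∂_{k+1}) we obtain:

  H_0: rank C_0 − rank ∂_1 = 9 − 7 = 2, and the invariant factors of ∂_1 are all 1, so H_0 = Z^2.
  H_1: rank ker ∂_1 − rank ∂_2 = (16 − 7) − 9 = 0, and the invariant factors of ∂_2 are all 1, so H_1 = 0.
  H_2: rank ker ∂_2 − rank ∂_3 = (14 − 9) − 5 = 0, and the invariant factors of ∂_3 are all 1, so H_2 = 0.
  H_3: rank ker ∂_3 − rank ∂_4 = (6 − 5) − 0 = 1, and there is no ∂_4, so H_3 = Z.

H_0 ≅ Z^2,  H_1 = 0,  H_2 = 0,  H_3 ≅ Z.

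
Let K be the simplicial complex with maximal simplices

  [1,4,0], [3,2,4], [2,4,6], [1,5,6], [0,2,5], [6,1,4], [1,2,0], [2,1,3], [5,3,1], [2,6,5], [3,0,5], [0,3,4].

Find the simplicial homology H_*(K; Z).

Take the total order 0 < 1 < 2 < 3 < 4 < 5 < 6 on the vertex set. Then K (dimension 2) consists of the simplices:

  0-simplices (7): [0], [1], [2], [3], [4], [5], [6]
  1-simplices (18): [0,1], [0,2], [0,3], [0,4], [0,5], [1,2], [1,3], [1,4], [1,5], [1,6], [2,3], [2,4], [2,5], [2,6], [3,4], [3,5], [4,6], [5,6]
  2-simplices (12): [0,1,2], [0,1,4], [0,2,5], [0,3,4], [0,3,5], [1,2,3], [1,3,5], [1,4,6], [1,5,6], [2,3,4], [2,4,6], [2,5,6]

Hence C_0 ≅ Z^7, C_1 ≅ Z^18, C_2 ≅ Z^12.

∂_1: C_1 → C_0 is given by ∂[p,q] = [q] − [p]. For instance
  ∂[0,5] = [5] − [0].
As a 7×18 matrix over Z this has rank 6, with invariant factors (1,1,1,1,1,1).

The boundary map ∂_2: C_2 → C_1 sends each 2-simplex [p,q,r] to [q,r] − [p,r] + [p,q]. For instance
  ∂[0,3,5] = [3,5] − [0,5] + [0,3],
  ∂[0,3,4] = [3,4] − [0,4] + [0,3].
The resulting 18×12 matrix has rank 12, and its Smith normal form has invariant factors (1,1,1,1,1,1,1,1,1,1,1,2).

Reading off H_k = ker ∂_k / im ∂_{k+1}:

  H_0: rank C_0 − rank ∂_1 = 7 − 6 = 1, and the invariant factors of ∂_1 are all 1, so H_0 = Z.
  H_1: rank ker ∂_1 − rank ∂_2 = (18 − 6) − 12 = 0, and ∂_2 has invariant factor 2 > 1, so H_1 = Z/2Z.
  H_2: rank ker ∂_2 − rank ∂_3 = (12 − 12) − 0 = 0, and there is no ∂_3, so H_2 = 0.

(K is a triangulation of the real projective plane RP^2.)

H_0 ≅ Z,  H_1 ≅ Z/2Z,  H_2 = 0.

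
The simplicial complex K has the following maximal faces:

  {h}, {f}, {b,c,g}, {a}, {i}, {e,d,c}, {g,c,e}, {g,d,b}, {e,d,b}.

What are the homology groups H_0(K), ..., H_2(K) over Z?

K has 9 vertices, 10 edges, 5 triangles.
rank ∂_0 = 0, rank ∂_1 = 4 ⇒ b_0 = 9 − 0 − 4 = 5; all invariant factors of ∂_1 are 1 so no torsion. So H_0 ≅ Z^5.
rank ∂_1 = 4, rank ∂_2 = 5 ⇒ b_1 = 10 − 4 − 5 = 1; all invariant factors of ∂_2 are 1 so no torsion. So H_1 ≅ Z.
rank ∂_2 = 5, rank ∂_3 = 0 ⇒ b_2 = 5 − 5 − 0 = 0. So H_2 ≅ 0.

H_0 ≅ Z^5,  H_1 ≅ Z,  H_2 = 0.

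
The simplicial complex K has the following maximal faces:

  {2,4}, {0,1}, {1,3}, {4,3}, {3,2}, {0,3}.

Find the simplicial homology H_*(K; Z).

Order the vertices as 0 < 1 < 2 < 3 < 4. Listing each simplex with vertices in this order, K has dimension 1 with simplices:

  0-simplices (5): [0], [1], [2], [3], [4]
  1-simplices (6): [0,1], [0,3], [1,3], [2,3], [2,4], [3,4]

Hence C_0 ≅ Z^5, C_1 ≅ Z^6.

The boundary map ∂_1: C_1 → C_0 sends each edge [p,q] (with p < q) to q − p. For instance
  ∂[3,4] = [4] − [3].
As a 5×6 matrix over Z this has rank 4, with invariant factors (1,1,1,1).

Now H_k = ker ∂_k / im ∂_{k+1}, so:

  H_0: rank C_0 − rank ∂_1 = 5 − 4 = 1, and the invariant factors of ∂_1 are all 1, so H_0 = Z.
  H_1: rank ker ∂_1 − rank ∂_2 = (6 − 4) − 0 = 2, and there is no ∂_2, so H_1 = Z^2.

H_0 = Z,  H_1 = Z^2.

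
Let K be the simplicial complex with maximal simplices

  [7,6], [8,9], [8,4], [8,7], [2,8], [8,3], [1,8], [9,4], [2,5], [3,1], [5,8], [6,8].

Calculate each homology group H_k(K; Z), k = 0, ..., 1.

H_0 ≅ Z,  H_1 ≅ Z^4.

Fix the vertex order 1 < 2 < 3 < 4 < 5 < 6 < 7 < 8 < 9 and write every simplex with vertices in increasing order. Then dim K = 1 and the simplices of K are:

  0-simplices (9): [1], [2], [3], [4], [5], [6], [7], [8], [9]
  1-simplices (12): [1,3], [1,8], [2,5], [2,8], [3,8], [4,8], [4,9], [5,8], [6,7], [6,8], [7,8], [8,9]

Hence C_0 ≅ Z^9, C_1 ≅ Z^12.

∂_1: C_1 → C_0 is given by ∂[p,q] = [q] − [p].
As a 9×12 matrix over Z this has rank 8, with invariant factors (1,1,1,1,1,1,1,1).

Reading off H_k = ker ∂_k / im ∂_{k+1}:

  H_0: rank C_0 − rank ∂_1 = 9 − 8 = 1, and the invariant factors of ∂_1 are all 1, so H_0 ≅ Z.
  H_1: rank ker ∂_1 − rank ∂_2 = (12 − 8) − 0 = 4, and there is no ∂_2, so H_1 ≅ Z^4.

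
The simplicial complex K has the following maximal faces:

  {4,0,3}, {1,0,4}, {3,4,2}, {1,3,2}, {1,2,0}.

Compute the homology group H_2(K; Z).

H_2 ≅ 0.

We work with the vertex ordering 0 < 1 < 2 < 3 < 4. The simplices of K, each written with vertices in increasing order, are:

  0-simplices (5): [0], [1], [2], [3], [4]
  1-simplices (10): [0,1], [0,2], [0,3], [0,4], [1,2], [1,3], [1,4], [2,3], [2,4], [3,4]
  2-simplices (5): [0,1,2], [0,1,4], [0,3,4], [1,2,3], [2,3,4]

so the chain groups are C_0 ≅ Z^5, C_1 ≅ Z^10, C_2 ≅ Z^5.

Boundary ∂_1: C_1 → C_0 is given by ∂[p,q] = [q] − [p]. For instance
  ∂[3,4] = [4] − [3].
This gives a 5×10 integer matrix of rank 4; reducing to Smith normal form yields diagonal entries (1,1,1,1).

∂_2: C_2 → C_1 sends each 2-simplex [p,q,r] to [q,r] − [p,r] + [p,q]. For instance
  ∂[0,1,2] = [1,2] − [0,2] + [0,1],
  ∂[0,3,4] = [3,4] − [0,4] + [0,3].
This gives a 10×5 integer matrix of rank 5; reducing to Smith normal form yields diagonal entries (1,1,1,1,1).

Reading off H_k = ker ∂_k / im ∂_{k+1}:

  H_2: rank ker ∂_2 − rank ∂_3 = (5 − 5) − 0 = 0, and there is no ∂_3, so H_2 ≅ 0.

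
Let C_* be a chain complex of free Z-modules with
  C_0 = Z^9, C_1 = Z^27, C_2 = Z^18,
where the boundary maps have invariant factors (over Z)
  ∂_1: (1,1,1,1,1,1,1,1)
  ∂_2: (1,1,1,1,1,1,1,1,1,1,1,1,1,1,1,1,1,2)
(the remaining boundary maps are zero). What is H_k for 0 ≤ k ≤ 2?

H_0 ≅ Z,  H_1 ≅ Z ⊕ Z_2,  H_2 = 0.

H_0: b_0 = 9 − 0 − 8 = 1; torsion from ∂_1 factors > 1: none. So H_0 ≅ Z.
H_1: b_1 = 27 − 8 − 18 = 1; torsion from ∂_2 factors > 1: [2]. So H_1 ≅ Z ⊕ Z_2.
H_2: b_2 = 18 − 18 − 0 = 0; torsion from ∂_3 factors > 1: none. So H_2 ≅ 0.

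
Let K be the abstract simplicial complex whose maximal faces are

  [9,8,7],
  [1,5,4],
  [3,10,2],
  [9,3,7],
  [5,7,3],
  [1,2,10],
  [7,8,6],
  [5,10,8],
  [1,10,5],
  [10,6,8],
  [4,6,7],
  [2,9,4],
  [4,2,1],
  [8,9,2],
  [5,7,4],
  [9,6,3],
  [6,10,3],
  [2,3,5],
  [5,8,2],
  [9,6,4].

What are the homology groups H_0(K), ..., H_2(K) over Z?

H_0 = Z,  H_1 = Z ⊕ Z_2,  H_2 = 0.

Take the total order 1 < 2 < 3 < 4 < 5 < 6 < 7 < 8 < 9 < 10 on the vertex set. Then K (dimension 2) consists of the simplices:

  0-simplices (10): [1], [2], [3], [4], [5], [6], [7], [8], [9], [10]
  1-simplices (30): (30 of them)
  2-simplices (20): (20 of them)

giving chain groups C_0 ≅ Z^10, C_1 ≅ Z^30, C_2 ≅ Z^20.

Boundary ∂_1: C_1 → C_0 is given by ∂[p,q] = [q] − [p].
As a 10×30 matrix over Z this has rank 9, with invariant factors (1,1,1,1,1,1,1,1,1).

The boundary map ∂_2: C_2 → C_1 maps a triangle to the signed sum of its edges. For instance
  ∂[7,8,9] = [8,9] − [7,9] + [7,8],
  ∂[1,2,4] = [2,4] − [1,4] + [1,2].
As a 30×20 matrix over Z this has rank 20, with invariant factors (1,1,1,1,1,1,1,1,1,1,1,1,1,1,1,1,1,1,1,2).

From H_k ≅ ker(∂_k) / im(∂_{k+1}) we obtain:

  H_0: rank C_0 − rank ∂_1 = 10 − 9 = 1, and the invariant factors of ∂_1 are all 1, so H_0 ≅ Z.
  H_1: rank ker ∂_1 − rank ∂_2 = (30 − 9) − 20 = 1, and ∂_2 has invariant factor 2 > 1, so H_1 ≅ Z ⊕ Z_2.
  H_2: rank ker ∂_2 − rank ∂_3 = (20 − 20) − 0 = 0, and there is no ∂_3, so H_2 ≅ 0.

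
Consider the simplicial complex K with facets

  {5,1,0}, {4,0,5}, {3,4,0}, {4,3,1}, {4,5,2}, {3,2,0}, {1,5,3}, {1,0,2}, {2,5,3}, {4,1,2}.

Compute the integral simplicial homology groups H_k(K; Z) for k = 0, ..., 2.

Take the total order 0 < 1 < 2 < 3 < 4 < 5 on the vertex set. Then K (dimension 2) consists of the simplices:

  0-simplices (6): [0], [1], [2], [3], [4], [5]
  1-simplices (15): [0,1], [0,2], [0,3], [0,4], [0,5], [1,2], [1,3], [1,4], [1,5], [2,3], [2,4], [2,5], [3,4], [3,5], [4,5]
  2-simplices (10): [0,1,2], [0,1,5], [0,2,3], [0,3,4], [0,4,5], [1,2,4], [1,3,4], [1,3,5], [2,3,5], [2,4,5]

giving chain groups C_0 ≅ Z^6, C_1 ≅ Z^15, C_2 ≅ Z^10.

Boundary ∂_1: C_1 → C_0 maps an edge to its endpoints' difference, ∂[p,q] = q − p.
This gives a 6×15 integer matrix of rank 5; reducing to Smith normal form yields diagonal entries (1,1,1,1,1).

Boundary ∂_2: C_2 → C_1 acts by ∂[p,q,r] = [q,r] − [p,r] + [p,q]. For instance
  ∂[1,2,4] = [2,4] − [1,4] + [1,2],
  ∂[0,1,5] = [1,5] − [0,5] + [0,1].
As a 15×10 matrix over Z this has rank 10, with invariant factors (1,1,1,1,1,1,1,1,1,2).

Computing H_k = (kernel of ∂_k) / (image of ∂_{k+1}):

  H_0: rank C_0 − rank ∂_1 = 6 − 5 = 1, and the invariant factors of ∂_1 are all 1, so H_0 ≅ Z.
  H_1: rank ker ∂_1 − rank ∂_2 = (15 − 5) − 10 = 0, and ∂_2 has invariant factor 2 > 1, so H_1 ≅ Z/2.
  H_2: rank ker ∂_2 − rank ∂_3 = (10 − 10) − 0 = 0, and there is no ∂_3, so H_2 ≅ 0.

(K is a triangulation of the real projective plane RP^2.)

H_0 ≅ Z,  H_1 ≅ Z/2,  H_2 = 0.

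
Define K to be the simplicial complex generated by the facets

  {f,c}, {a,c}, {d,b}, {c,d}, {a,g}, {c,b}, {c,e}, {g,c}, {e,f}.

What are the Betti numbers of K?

We work with the vertex ordering a < b < c < d < e < f < g. The simplices of K, each written with vertices in increasing order, are:

  0-simplices (7): a, b, c, d, e, f, g
  1-simplices (9): ac, ag, bc, bd, cd, ce, cf, cg, ef

Hence C_0 ≅ Z^7, C_1 ≅ Z^9.

∂_1: C_1 → C_0 maps an edge to its endpoints' difference, ∂[p,q] = q − p.
The resulting 7×9 matrix has rank 6, and its Smith normal form has invariant factors (1,1,1,1,1,1).

Now H_k = ker ∂_k / im ∂_{k+1}, so:

  H_0: rank C_0 − rank ∂_1 = 7 − 6 = 1, and the invariant factors of ∂_1 are all 1, so H_0 = Z.
  H_1: rank ker ∂_1 − rank ∂_2 = (9 − 6) − 0 = 3, and there is no ∂_2, so H_1 = Z^3.

As a check, the Euler characteristic is 7 − 9 = -2, which agrees with 1 − 3 = -2.

Hence the Betti numbers are b_0 = 1, b_1 = 3.

b_0 = 1, b_1 = 3.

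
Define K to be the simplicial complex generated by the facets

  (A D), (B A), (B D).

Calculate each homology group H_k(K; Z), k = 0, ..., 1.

H_0 = Z,  H_1 = Z.

Order the vertices as A < B < D. Listing each simplex with vertices in this order, K has dimension 1 with simplices:

  0-simplices (3): A, B, D
  1-simplices (3): AB, AD, BD

Hence C_0 ≅ Z^3, C_1 ≅ Z^3.

Boundary ∂_1: C_1 → C_0 maps an edge to its endpoints' difference, ∂[p,q] = q − p.
This gives a 3×3 integer matrix of rank 2; reducing to Smith normal form yields diagonal entries (1,1).

Now H_k = ker ∂_k / im ∂_{k+1}, so:

  H_0: rank C_0 − rank ∂_1 = 3 − 2 = 1, and the invariant factors of ∂_1 are all 1, so H_0 ≅ Z.
  H_1: rank ker ∂_1 − rank ∂_2 = (3 − 2) − 0 = 1, and there is no ∂_2, so H_1 ≅ Z.

As a check, the Euler characteristic is 3 − 3 = 0, which agrees with 1 − 1 = 0.
(K is a triangulation of the circle S^1.)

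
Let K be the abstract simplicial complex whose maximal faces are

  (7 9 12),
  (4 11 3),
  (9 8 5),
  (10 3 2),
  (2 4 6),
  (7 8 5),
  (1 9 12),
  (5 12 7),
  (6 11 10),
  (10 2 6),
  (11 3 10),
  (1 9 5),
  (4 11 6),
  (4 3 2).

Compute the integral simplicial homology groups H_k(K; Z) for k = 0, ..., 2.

H_0 ≅ Z^2,  H_1 ≅ Z,  H_2 ≅ Z.

Take the total order 1 < 2 < 3 < 4 < 5 < 6 < 7 < 8 < 9 < 10 < 11 < 12 on the vertex set. Then K (dimension 2) consists of the simplices:

  0-simplices (12): [1], [2], [3], [4], [5], [6], [7], [8], [9], [10], [11], [12]
  1-simplices (24): (24 of them)
  2-simplices (14): [1,5,9], [1,9,12], [2,3,4], [2,3,10], [2,4,6], [2,6,10], [3,4,11], [3,10,11], [4,6,11], [5,7,8], [5,7,12], [5,8,9], [6,10,11], [7,9,12]

giving chain groups C_0 ≅ Z^12, C_1 ≅ Z^24, C_2 ≅ Z^14.

∂_1: C_1 → C_0 maps an edge to its endpoints' difference, ∂[p,q] = q − p.
The 12×24 boundary matrix has rank 10 and Smith normal form diag(1,1,1,1,1,1,1,1,1,1).

The boundary map ∂_2: C_2 → C_1 acts by ∂[p,q,r] = [q,r] − [p,r] + [p,q]. For instance
  ∂[2,4,6] = [4,6] − [2,6] + [2,4],
  ∂[1,9,12] = [9,12] − [1,12] + [1,9].
This gives a 24×14 integer matrix of rank 13; reducing to Smith normal form yields diagonal entries (1,1,1,1,1,1,1,1,1,1,1,1,1).

Reading off H_k = ker ∂_k / im ∂_{k+1}:

  H_0: rank C_0 − rank ∂_1 = 12 − 10 = 2, and the invariant factors of ∂_1 are all 1, so H_0 ≅ Z^2.
  H_1: rank ker ∂_1 − rank ∂_2 = (24 − 10) − 13 = 1, and the invariant factors of ∂_2 are all 1, so H_1 ≅ Z.
  H_2: rank ker ∂_2 − rank ∂_3 = (14 − 13) − 0 = 1, and there is no ∂_3, so H_2 ≅ Z.

(K is a triangulation of the disjoint union of the 2-sphere S^2 and the cylinder S^1 x I.)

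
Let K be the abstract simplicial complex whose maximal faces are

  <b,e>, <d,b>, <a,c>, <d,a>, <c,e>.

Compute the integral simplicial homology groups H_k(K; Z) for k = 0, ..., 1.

H_0 = Z,  H_1 = Z.

Take the total order a < b < c < d < e on the vertex set. Then K (dimension 1) consists of the simplices:

  0-simplices (5): a, b, c, d, e
  1-simplices (5): ac, ad, bd, be, ce

so the chain groups are C_0 ≅ Z^5, C_1 ≅ Z^5.

∂_1: C_1 → C_0 is given by ∂[p,q] = [q] − [p].
This gives a 5×5 integer matrix of rank 4; reducing to Smith normal form yields diagonal entries (1,1,1,1).

Now H_k = ker ∂_k / im ∂_{k+1}, so:

  H_0: rank C_0 − rank ∂_1 = 5 − 4 = 1, and the invariant factors of ∂_1 are all 1, so H_0 ≅ Z.
  H_1: rank ker ∂_1 − rank ∂_2 = (5 − 4) − 0 = 1, and there is no ∂_2, so H_1 ≅ Z.

As a check, the Euler characteristic is 5 − 5 = 0, which agrees with 1 − 1 = 0.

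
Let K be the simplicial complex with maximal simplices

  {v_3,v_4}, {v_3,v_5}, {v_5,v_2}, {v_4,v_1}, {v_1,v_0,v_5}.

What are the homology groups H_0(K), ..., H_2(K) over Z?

Order the vertices as v_0 < v_1 < v_2 < v_3 < v_4 < v_5. Listing each simplex with vertices in this order, K has dimension 2 with simplices:

  0-simplices (6): [v_0], [v_1], [v_2], [v_3], [v_4], [v_5]
  1-simplices (7): [v_0,v_1], [v_0,v_5], [v_1,v_4], [v_1,v_5], [v_2,v_5], [v_3,v_4], [v_3,v_5]
  2-simplices (1): [v_0,v_1,v_5]

so the chain groups are C_0 ≅ Z^6, C_1 ≅ Z^7, C_2 ≅ Z^1.

The boundary map ∂_1: C_1 → C_0 sends each edge [p,q] (with p < q) to q − p. For instance
  ∂[v_0,v_5] = [v_5] − [v_0].
This gives a 6×7 integer matrix of rank 5; reducing to Smith normal form yields diagonal entries (1,1,1,1,1).

Boundary ∂_2: C_2 → C_1 maps a triangle to the signed sum of its edges. For instance
  ∂[v_0,v_1,v_5] = [v_1,v_5] − [v_0,v_5] + [v_0,v_1].
This gives a 7×1 integer matrix of rank 1; reducing to Smith normal form yields diagonal entries (1).

Now H_k = ker ∂_k / im ∂_{k+1}, so:

  H_0: rank C_0 − rank ∂_1 = 6 − 5 = 1, and the invariant factors of ∂_1 are all 1, so H_0 ≅ Z.
  H_1: rank ker ∂_1 − rank ∂_2 = (7 − 5) − 1 = 1, and the invariant factors of ∂_2 are all 1, so H_1 ≅ Z.
  H_2: rank ker ∂_2 − rank ∂_3 = (1 − 1) − 0 = 0, and there is no ∂_3, so H_2 ≅ 0.

H_0 ≅ Z,  H_1 ≅ Z,  H_2 = 0.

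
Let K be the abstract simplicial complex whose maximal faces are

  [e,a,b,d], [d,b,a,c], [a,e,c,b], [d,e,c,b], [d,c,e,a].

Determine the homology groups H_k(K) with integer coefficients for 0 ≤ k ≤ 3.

H_0 ≅ Z,  H_1 = 0,  H_2 = 0,  H_3 ≅ Z.

K has 5 vertices, 10 edges, 10 triangles, 5 3-simplices.
rank ∂_0 = 0, rank ∂_1 = 4 ⇒ b_0 = 5 − 0 − 4 = 1; all invariant factors of ∂_1 are 1 so no torsion. So H_0 ≅ Z.
rank ∂_1 = 4, rank ∂_2 = 6 ⇒ b_1 = 10 − 4 − 6 = 0; all invariant factors of ∂_2 are 1 so no torsion. So H_1 ≅ 0.
rank ∂_2 = 6, rank ∂_3 = 4 ⇒ b_2 = 10 − 6 − 4 = 0; all invariant factors of ∂_3 are 1 so no torsion. So H_2 ≅ 0.
rank ∂_3 = 4, rank ∂_4 = 0 ⇒ b_3 = 5 − 4 − 0 = 1. So H_3 ≅ Z.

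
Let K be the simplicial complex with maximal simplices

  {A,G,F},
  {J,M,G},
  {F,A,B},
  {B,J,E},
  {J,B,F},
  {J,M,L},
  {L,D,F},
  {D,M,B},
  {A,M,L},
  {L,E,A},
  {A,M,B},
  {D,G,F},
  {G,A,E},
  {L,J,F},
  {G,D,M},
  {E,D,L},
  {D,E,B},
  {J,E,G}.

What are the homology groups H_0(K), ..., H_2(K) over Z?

We work with the vertex ordering A < B < D < E < F < G < J < L < M. The simplices of K, each written with vertices in increasing order, are:

  0-simplices (9): A, B, D, E, F, G, J, L, M
  1-simplices (27): AB, AE, AF, AG, AL, AM, BD, BE, BF, BJ, BM, DE, DF, DG, DL, DM, EG, EJ, EL, FG, FJ, FL, GJ, GM, JL, JM, LM
  2-simplices (18): ABF, ABM, AEG, AEL, AFG, ALM, BDE, BDM, BEJ, BFJ, DEL, DFG, DFL, DGM, EGJ, FJL, GJM, JLM

so the chain groups are C_0 ≅ Z^9, C_1 ≅ Z^27, C_2 ≅ Z^18.

Boundary ∂_1: C_1 → C_0 sends each edge [p,q] (with p < q) to q − p. For instance
  ∂AF = F − A.
The 9×27 boundary matrix has rank 8 and Smith normal form diag(1,1,1,1,1,1,1,1).

The boundary map ∂_2: C_2 → C_1 acts by ∂[p,q,r] = [q,r] − [p,r] + [p,q]. For instance
  ∂EGJ = GJ − EJ + EG,
  ∂DGM = GM − DM + DG.
The resulting 27×18 matrix has rank 17, and its Smith normal form has invariant factors (1,1,1,1,1,1,1,1,1,1,1,1,1,1,1,1,1).

Reading off H_k = ker ∂_k / im ∂_{k+1}:

  H_0: rank C_0 − rank ∂_1 = 9 − 8 = 1, and the invariant factors of ∂_1 are all 1, so H_0 ≅ Z.
  H_1: rank ker ∂_1 − rank ∂_2 = (27 − 8) − 17 = 2, and the invariant factors of ∂_2 are all 1, so H_1 ≅ Z^2.
  H_2: rank ker ∂_2 − rank ∂_3 = (18 − 17) − 0 = 1, and there is no ∂_3, so H_2 ≅ Z.

H_0 ≅ Z,  H_1 ≅ Z^2,  H_2 ≅ Z.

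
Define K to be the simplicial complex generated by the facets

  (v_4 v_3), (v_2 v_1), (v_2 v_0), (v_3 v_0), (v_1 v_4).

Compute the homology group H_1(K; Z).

H_1 ≅ Z.

We work with the vertex ordering v_0 < v_1 < v_2 < v_3 < v_4. The simplices of K, each written with vertices in increasing order, are:

  0-simplices (5): [v_0], [v_1], [v_2], [v_3], [v_4]
  1-simplices (5): [v_0,v_2], [v_0,v_3], [v_1,v_2], [v_1,v_4], [v_3,v_4]

giving chain groups C_0 ≅ Z^5, C_1 ≅ Z^5.

∂_1: C_1 → C_0 sends each edge [p,q] (with p < q) to q − p.
The 5×5 boundary matrix has rank 4 and Smith normal form diag(1,1,1,1).

From H_k ≅ ker(∂_k) / im(∂_{k+1}) we obtain:

  H_1: rank ker ∂_1 − rank ∂_2 = (5 − 4) − 0 = 1, and there is no ∂_2, so H_1 = Z.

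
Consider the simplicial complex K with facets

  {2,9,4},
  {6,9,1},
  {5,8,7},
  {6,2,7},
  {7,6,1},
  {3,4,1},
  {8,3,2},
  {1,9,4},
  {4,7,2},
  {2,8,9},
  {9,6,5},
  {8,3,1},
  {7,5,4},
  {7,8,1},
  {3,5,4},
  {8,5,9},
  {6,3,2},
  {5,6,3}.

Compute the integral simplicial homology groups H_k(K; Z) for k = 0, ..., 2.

Fix the vertex order 1 < 2 < 3 < 4 < 5 < 6 < 7 < 8 < 9 and write every simplex with vertices in increasing order. Then dim K = 2 and the simplices of K are:

  0-simplices (9): [1], [2], [3], [4], [5], [6], [7], [8], [9]
  1-simplices (27): (27 of them)
  2-simplices (18): [1,3,4], [1,3,8], [1,4,9], [1,6,7], [1,6,9], [1,7,8], [2,3,6], [2,3,8], [2,4,7], [2,4,9], [2,6,7], [2,8,9], [3,4,5], [3,5,6], [4,5,7], [5,6,9], [5,7,8], [5,8,9]

Hence C_0 ≅ Z^9, C_1 ≅ Z^27, C_2 ≅ Z^18.

∂_1: C_1 → C_0 maps an edge to its endpoints' difference, ∂[p,q] = q − p. For instance
  ∂[3,4] = [4] − [3].
This gives a 9×27 integer matrix of rank 8; reducing to Smith normal form yields diagonal entries (1,1,1,1,1,1,1,1).

Boundary ∂_2: C_2 → C_1 acts by ∂[p,q,r] = [q,r] − [p,r] + [p,q]. For instance
  ∂[2,6,7] = [6,7] − [2,7] + [2,6],
  ∂[5,8,9] = [8,9] − [5,9] + [5,8].
This gives a 27×18 integer matrix of rank 17; reducing to Smith normal form yields diagonal entries (1,1,1,1,1,1,1,1,1,1,1,1,1,1,1,1,1).

Now H_k = ker ∂_k / im ∂_{k+1}, so:

  H_0: rank C_0 − rank ∂_1 = 9 − 8 = 1, and the invariant factors of ∂_1 are all 1, so H_0 = Z.
  H_1: rank ker ∂_1 − rank ∂_2 = (27 − 8) − 17 = 2, and the invariant factors of ∂_2 are all 1, so H_1 = Z^2.
  H_2: rank ker ∂_2 − rank ∂_3 = (18 − 17) − 0 = 1, and there is no ∂_3, so H_2 = Z.

H_0 = Z,  H_1 = Z^2,  H_2 = Z.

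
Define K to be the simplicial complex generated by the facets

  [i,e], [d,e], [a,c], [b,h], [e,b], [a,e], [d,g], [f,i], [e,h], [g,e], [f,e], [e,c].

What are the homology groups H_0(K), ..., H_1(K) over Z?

H_0 = Z,  H_1 = Z^4.

K has 9 vertices, 12 edges.
rank ∂_0 = 0, rank ∂_1 = 8 ⇒ b_0 = 9 − 0 − 8 = 1; all invariant factors of ∂_1 are 1 so no torsion. So H_0 ≅ Z.
rank ∂_1 = 8, rank ∂_2 = 0 ⇒ b_1 = 12 − 8 − 0 = 4. So H_1 ≅ Z^4.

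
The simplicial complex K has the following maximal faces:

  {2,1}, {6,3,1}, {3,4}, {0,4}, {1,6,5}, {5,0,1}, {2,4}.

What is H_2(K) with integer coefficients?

H_2 ≅ 0.

Fix the vertex order 0 < 1 < 2 < 3 < 4 < 5 < 6 and write every simplex with vertices in increasing order. Then dim K = 2 and the simplices of K are:

  0-simplices (7): [0], [1], [2], [3], [4], [5], [6]
  1-simplices (11): [0,1], [0,4], [0,5], [1,2], [1,3], [1,5], [1,6], [2,4], [3,4], [3,6], [5,6]
  2-simplices (3): [0,1,5], [1,3,6], [1,5,6]

Hence C_0 ≅ Z^7, C_1 ≅ Z^11, C_2 ≅ Z^3.

Boundary ∂_1: C_1 → C_0 sends each edge [p,q] (with p < q) to q − p. For instance
  ∂[1,6] = [6] − [1].
As a 7×11 matrix over Z this has rank 6, with invariant factors (1,1,1,1,1,1).

Boundary ∂_2: C_2 → C_1 sends each 2-simplex [p,q,r] to [q,r] − [p,r] + [p,q]. For instance
  ∂[1,3,6] = [3,6] − [1,6] + [1,3],
  ∂[0,1,5] = [1,5] − [0,5] + [0,1].
This gives a 11×3 integer matrix of rank 3; reducing to Smith normal form yields diagonal entries (1,1,1).

Computing H_k = (kernel of ∂_k) / (image of ∂_{k+1}):

  H_2: rank ker ∂_2 − rank ∂_3 = (3 − 3) − 0 = 0, and there is no ∂_3, so H_2 ≅ 0.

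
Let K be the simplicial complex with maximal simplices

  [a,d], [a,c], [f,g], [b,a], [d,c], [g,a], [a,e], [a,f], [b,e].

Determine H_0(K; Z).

H_0 ≅ Z.

K has 7 vertices, 9 edges.
rank ∂_0 = 0, rank ∂_1 = 6 ⇒ b_0 = 7 − 0 − 6 = 1; all invariant factors of ∂_1 are 1 so no torsion. So H_0 = Z.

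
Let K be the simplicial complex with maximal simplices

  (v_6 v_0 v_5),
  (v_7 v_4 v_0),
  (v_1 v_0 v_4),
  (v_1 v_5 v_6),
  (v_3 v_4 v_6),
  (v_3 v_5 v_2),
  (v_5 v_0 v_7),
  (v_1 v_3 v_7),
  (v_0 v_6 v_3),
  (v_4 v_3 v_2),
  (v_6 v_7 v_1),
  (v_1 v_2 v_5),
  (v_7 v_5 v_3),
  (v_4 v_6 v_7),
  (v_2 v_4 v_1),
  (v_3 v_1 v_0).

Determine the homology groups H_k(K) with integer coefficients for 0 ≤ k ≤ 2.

We work with the vertex ordering v_0 < v_1 < v_2 < v_3 < v_4 < v_5 < v_6 < v_7. The simplices of K, each written with vertices in increasing order, are:

  0-simplices (8): [v_0], [v_1], [v_2], [v_3], [v_4], [v_5], [v_6], [v_7]
  1-simplices (24): (24 of them)
  2-simplices (16): (16 of them)

giving chain groups C_0 ≅ Z^8, C_1 ≅ Z^24, C_2 ≅ Z^16.

Boundary ∂_1: C_1 → C_0 sends each edge [p,q] (with p < q) to q − p.
The 8×24 boundary matrix has rank 7 and Smith normal form diag(1,1,1,1,1,1,1).

∂_2: C_2 → C_1 sends each 2-simplex [p,q,r] to [q,r] − [p,r] + [p,q]. For instance
  ∂[v_2,v_3,v_4] = [v_3,v_4] − [v_2,v_4] + [v_2,v_3],
  ∂[v_0,v_5,v_6] = [v_5,v_6] − [v_0,v_6] + [v_0,v_5].
This gives a 24×16 integer matrix of rank 15; reducing to Smith normal form yields diagonal entries (1,1,1,1,1,1,1,1,1,1,1,1,1,1,1).

Reading off H_k = ker ∂_k / im ∂_{k+1}:

  H_0: rank C_0 − rank ∂_1 = 8 − 7 = 1, and the invariant factors of ∂_1 are all 1, so H_0 = Z.
  H_1: rank ker ∂_1 − rank ∂_2 = (24 − 7) − 15 = 2, and the invariant factors of ∂_2 are all 1, so H_1 = Z^2.
  H_2: rank ker ∂_2 − rank ∂_3 = (16 − 15) − 0 = 1, and there is no ∂_3, so H_2 = Z.

H_0 = Z,  H_1 = Z^2,  H_2 = Z.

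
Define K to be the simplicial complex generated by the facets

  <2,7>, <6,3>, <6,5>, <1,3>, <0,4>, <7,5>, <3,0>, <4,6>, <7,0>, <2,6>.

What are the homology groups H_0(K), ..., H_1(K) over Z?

Fix the vertex order 0 < 1 < 2 < 3 < 4 < 5 < 6 < 7 and write every simplex with vertices in increasing order. Then dim K = 1 and the simplices of K are:

  0-simplices (8): [0], [1], [2], [3], [4], [5], [6], [7]
  1-simplices (10): [0,3], [0,4], [0,7], [1,3], [2,6], [2,7], [3,6], [4,6], [5,6], [5,7]

Hence C_0 ≅ Z^8, C_1 ≅ Z^10.

The boundary map ∂_1: C_1 → C_0 maps an edge to its endpoints' difference, ∂[p,q] = q − p. For instance
  ∂[0,3] = [3] − [0].
The 8×10 boundary matrix has rank 7 and Smith normal form diag(1,1,1,1,1,1,1).

Now H_k = ker ∂_k / im ∂_{k+1}, so:

  H_0: rank C_0 − rank ∂_1 = 8 − 7 = 1, and the invariant factors of ∂_1 are all 1, so H_0 ≅ Z.
  H_1: rank ker ∂_1 − rank ∂_2 = (10 − 7) − 0 = 3, and there is no ∂_2, so H_1 ≅ Z^3.

H_0 = Z,  H_1 = Z^3.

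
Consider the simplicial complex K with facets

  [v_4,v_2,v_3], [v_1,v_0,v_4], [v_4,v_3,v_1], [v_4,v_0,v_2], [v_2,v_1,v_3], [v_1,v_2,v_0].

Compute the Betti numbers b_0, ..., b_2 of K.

We work with the vertex ordering v_0 < v_1 < v_2 < v_3 < v_4. The simplices of K, each written with vertices in increasing order, are:

  0-simplices (5): [v_0], [v_1], [v_2], [v_3], [v_4]
  1-simplices (9): [v_0,v_1], [v_0,v_2], [v_0,v_4], [v_1,v_2], [v_1,v_3], [v_1,v_4], [v_2,v_3], [v_2,v_4], [v_3,v_4]
  2-simplices (6): [v_0,v_1,v_2], [v_0,v_1,v_4], [v_0,v_2,v_4], [v_1,v_2,v_3], [v_1,v_3,v_4], [v_2,v_3,v_4]

giving chain groups C_0 ≅ Z^5, C_1 ≅ Z^9, C_2 ≅ Z^6.

Boundary ∂_1: C_1 → C_0 maps an edge to its endpoints' difference, ∂[p,q] = q − p. For instance
  ∂[v_1,v_3] = [v_3] − [v_1].
As a 5×9 matrix over Z this has rank 4, with invariant factors (1,1,1,1).

The boundary map ∂_2: C_2 → C_1 sends each 2-simplex [p,q,r] to [q,r] − [p,r] + [p,q]. For instance
  ∂[v_1,v_3,v_4] = [v_3,v_4] − [v_1,v_4] + [v_1,v_3],
  ∂[v_0,v_1,v_4] = [v_1,v_4] − [v_0,v_4] + [v_0,v_1].
As a 9×6 matrix over Z this has rank 5, with invariant factors (1,1,1,1,1).

Reading off H_k = ker ∂_k / im ∂_{k+1}:

  H_0: rank C_0 − rank ∂_1 = 5 − 4 = 1, and the invariant factors of ∂_1 are all 1, so H_0 = Z.
  H_1: rank ker ∂_1 − rank ∂_2 = (9 − 4) − 5 = 0, and the invariant factors of ∂_2 are all 1, so H_1 = 0.
  H_2: rank ker ∂_2 − rank ∂_3 = (6 − 5) − 0 = 1, and there is no ∂_3, so H_2 = Z.

As a check, the Euler characteristic is 5 − 9 + 6 = 2, which agrees with 1 − 0 + 1 = 2.
(K is a triangulation of the 2-sphere S^2.)

Hence the Betti numbers are b_0 = 1, b_1 = 0, b_2 = 1.

b_0 = 1, b_1 = 0, b_2 = 1.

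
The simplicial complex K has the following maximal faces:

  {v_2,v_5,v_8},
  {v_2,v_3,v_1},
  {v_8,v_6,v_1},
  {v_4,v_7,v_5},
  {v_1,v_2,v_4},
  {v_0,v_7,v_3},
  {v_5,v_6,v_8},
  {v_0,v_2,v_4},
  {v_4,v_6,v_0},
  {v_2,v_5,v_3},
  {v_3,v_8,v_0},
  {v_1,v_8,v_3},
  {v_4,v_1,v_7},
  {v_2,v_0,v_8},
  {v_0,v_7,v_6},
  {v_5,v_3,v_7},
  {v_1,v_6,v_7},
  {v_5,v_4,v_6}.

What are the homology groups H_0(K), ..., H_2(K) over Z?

H_0 = Z,  H_1 = Z × Z/2,  H_2 = 0.

Order the vertices as v_0 < v_1 < v_2 < v_3 < v_4 < v_5 < v_6 < v_7 < v_8. Listing each simplex with vertices in this order, K has dimension 2 with simplices:

  0-simplices (9): [v_0], [v_1], [v_2], [v_3], [v_4], [v_5], [v_6], [v_7], [v_8]
  1-simplices (27): (27 of them)
  2-simplices (18): (18 of them)

giving chain groups C_0 ≅ Z^9, C_1 ≅ Z^27, C_2 ≅ Z^18.

Boundary ∂_1: C_1 → C_0 sends each edge [p,q] (with p < q) to q − p.
This gives a 9×27 integer matrix of rank 8; reducing to Smith normal form yields diagonal entries (1,1,1,1,1,1,1,1).

The boundary map ∂_2: C_2 → C_1 acts by ∂[p,q,r] = [q,r] − [p,r] + [p,q]. For instance
  ∂[v_0,v_4,v_6] = [v_4,v_6] − [v_0,v_6] + [v_0,v_4],
  ∂[v_1,v_3,v_8] = [v_3,v_8] − [v_1,v_8] + [v_1,v_3].
This gives a 27×18 integer matrix of rank 18; reducing to Smith normal form yields diagonal entries (1,1,1,1,1,1,1,1,1,1,1,1,1,1,1,1,1,2).

Now H_k = ker ∂_k / im ∂_{k+1}, so:

  H_0: rank C_0 − rank ∂_1 = 9 − 8 = 1, and the invariant factors of ∂_1 are all 1, so H_0 = Z.
  H_1: rank ker ∂_1 − rank ∂_2 = (27 − 8) − 18 = 1, and ∂_2 has invariant factor 2 > 1, so H_1 = Z × Z/2.
  H_2: rank ker ∂_2 − rank ∂_3 = (18 − 18) − 0 = 0, and there is no ∂_3, so H_2 = 0.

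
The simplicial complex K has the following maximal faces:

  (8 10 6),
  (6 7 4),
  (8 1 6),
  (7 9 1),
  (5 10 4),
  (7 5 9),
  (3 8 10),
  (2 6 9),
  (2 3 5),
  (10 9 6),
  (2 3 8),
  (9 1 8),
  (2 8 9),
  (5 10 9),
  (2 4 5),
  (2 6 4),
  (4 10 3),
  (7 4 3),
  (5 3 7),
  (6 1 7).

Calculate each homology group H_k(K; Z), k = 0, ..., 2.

H_0 = Z,  H_1 = Z × Z/2,  H_2 = 0.

Take the total order 1 < 2 < 3 < 4 < 5 < 6 < 7 < 8 < 9 < 10 on the vertex set. Then K (dimension 2) consists of the simplices:

  0-simplices (10): [1], [2], [3], [4], [5], [6], [7], [8], [9], [10]
  1-simplices (30): (30 of them)
  2-simplices (20): (20 of them)

giving chain groups C_0 ≅ Z^10, C_1 ≅ Z^30, C_2 ≅ Z^20.

The boundary map ∂_1: C_1 → C_0 maps an edge to its endpoints' difference, ∂[p,q] = q − p. For instance
  ∂[9,10] = [10] − [9].
As a 10×30 matrix over Z this has rank 9, with invariant factors (1,1,1,1,1,1,1,1,1).

Boundary ∂_2: C_2 → C_1 maps a triangle to the signed sum of its edges. For instance
  ∂[6,8,10] = [8,10] − [6,10] + [6,8],
  ∂[4,5,10] = [5,10] − [4,10] + [4,5].
This gives a 30×20 integer matrix of rank 20; reducing to Smith normal form yields diagonal entries (1,1,1,1,1,1,1,1,1,1,1,1,1,1,1,1,1,1,1,2).

Now H_k = ker ∂_k / im ∂_{k+1}, so:

  H_0: rank C_0 − rank ∂_1 = 10 − 9 = 1, and the invariant factors of ∂_1 are all 1, so H_0 = Z.
  H_1: rank ker ∂_1 − rank ∂_2 = (30 − 9) − 20 = 1, and ∂_2 has invariant factor 2 > 1, so H_1 = Z × Z/2.
  H_2: rank ker ∂_2 − rank ∂_3 = (20 − 20) − 0 = 0, and there is no ∂_3, so H_2 = 0.

As a check, the Euler characteristic is 10 − 30 + 20 = 0, which agrees with 1 − 1 + 0 = 0.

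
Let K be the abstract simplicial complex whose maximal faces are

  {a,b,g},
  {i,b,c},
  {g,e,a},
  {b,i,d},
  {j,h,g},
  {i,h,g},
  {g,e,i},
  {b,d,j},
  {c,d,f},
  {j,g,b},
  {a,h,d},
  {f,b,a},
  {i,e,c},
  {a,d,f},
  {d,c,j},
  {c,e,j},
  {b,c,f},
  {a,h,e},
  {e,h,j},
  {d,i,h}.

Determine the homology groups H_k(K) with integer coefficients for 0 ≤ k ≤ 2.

H_0 ≅ Z,  H_1 ≅ Z ⊕ Z/2,  H_2 = 0.

Order the vertices as a < b < c < d < e < f < g < h < i < j. Listing each simplex with vertices in this order, K has dimension 2 with simplices:

  0-simplices (10): a, b, c, d, e, f, g, h, i, j
  1-simplices (30): ab, ad, ae, af, ag, ah, bc, bd, bf, bg, bi, bj, cd, ce, cf, ci, cj, df, dh, di, dj, eg, eh, ei, ej, gh, gi, gj, hi, hj
  2-simplices (20): abf, abg, adf, adh, aeg, aeh, bcf, bci, bdi, bdj, bgj, cdf, cdj, cei, cej, dhi, egi, ehj, ghi, ghj

so the chain groups are C_0 ≅ Z^10, C_1 ≅ Z^30, C_2 ≅ Z^20.

Boundary ∂_1: C_1 → C_0 maps an edge to its endpoints' difference, ∂[p,q] = q − p.
As a 10×30 matrix over Z this has rank 9, with invariant factors (1,1,1,1,1,1,1,1,1).

Boundary ∂_2: C_2 → C_1 sends each 2-simplex [p,q,r] to [q,r] − [p,r] + [p,q]. For instance
  ∂bgj = gj − bj + bg,
  ∂aeg = eg − ag + ae.
This gives a 30×20 integer matrix of rank 20; reducing to Smith normal form yields diagonal entries (1,1,1,1,1,1,1,1,1,1,1,1,1,1,1,1,1,1,1,2).

Reading off H_k = ker ∂_k / im ∂_{k+1}:

  H_0: rank C_0 − rank ∂_1 = 10 − 9 = 1, and the invariant factors of ∂_1 are all 1, so H_0 ≅ Z.
  H_1: rank ker ∂_1 − rank ∂_2 = (30 − 9) − 20 = 1, and ∂_2 has invariant factor 2 > 1, so H_1 ≅ Z ⊕ Z/2.
  H_2: rank ker ∂_2 − rank ∂_3 = (20 − 20) − 0 = 0, and there is no ∂_3, so H_2 ≅ 0.

As a check, the Euler characteristic is 10 − 30 + 20 = 0, which agrees with 1 − 1 + 0 = 0.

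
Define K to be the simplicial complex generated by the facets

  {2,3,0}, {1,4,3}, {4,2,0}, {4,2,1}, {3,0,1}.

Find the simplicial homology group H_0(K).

H_0 ≅ Z.

Fix the vertex order 0 < 1 < 2 < 3 < 4 and write every simplex with vertices in increasing order. Then dim K = 2 and the simplices of K are:

  0-simplices (5): [0], [1], [2], [3], [4]
  1-simplices (10): [0,1], [0,2], [0,3], [0,4], [1,2], [1,3], [1,4], [2,3], [2,4], [3,4]
  2-simplices (5): [0,1,3], [0,2,3], [0,2,4], [1,2,4], [1,3,4]

giving chain groups C_0 ≅ Z^5, C_1 ≅ Z^10, C_2 ≅ Z^5.

Boundary ∂_1: C_1 → C_0 sends each edge [p,q] (with p < q) to q − p. For instance
  ∂[0,3] = [3] − [0].
This gives a 5×10 integer matrix of rank 4; reducing to Smith normal form yields diagonal entries (1,1,1,1).

Boundary ∂_2: C_2 → C_1 maps a triangle to the signed sum of its edges. For instance
  ∂[0,2,3] = [2,3] − [0,3] + [0,2],
  ∂[1,3,4] = [3,4] − [1,4] + [1,3].
The resulting 10×5 matrix has rank 5, and its Smith normal form has invariant factors (1,1,1,1,1).

Computing H_k = (kernel of ∂_k) / (image of ∂_{k+1}):

  H_0: rank C_0 − rank ∂_1 = 5 − 4 = 1, and the invariant factors of ∂_1 are all 1, so H_0 = Z.

(K is a triangulation of the Möbius band.)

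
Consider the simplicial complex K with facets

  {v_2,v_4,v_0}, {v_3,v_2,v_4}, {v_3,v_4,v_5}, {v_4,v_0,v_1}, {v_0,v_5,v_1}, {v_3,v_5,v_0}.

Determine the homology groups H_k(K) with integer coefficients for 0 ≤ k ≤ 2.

Take the total order v_0 < v_1 < v_2 < v_3 < v_4 < v_5 on the vertex set. Then K (dimension 2) consists of the simplices:

  0-simplices (6): [v_0], [v_1], [v_2], [v_3], [v_4], [v_5]
  1-simplices (12): [v_0,v_1], [v_0,v_2], [v_0,v_3], [v_0,v_4], [v_0,v_5], [v_1,v_4], [v_1,v_5], [v_2,v_3], [v_2,v_4], [v_3,v_4], [v_3,v_5], [v_4,v_5]
  2-simplices (6): [v_0,v_1,v_4], [v_0,v_1,v_5], [v_0,v_2,v_4], [v_0,v_3,v_5], [v_2,v_3,v_4], [v_3,v_4,v_5]

so the chain groups are C_0 ≅ Z^6, C_1 ≅ Z^12, C_2 ≅ Z^6.

Boundary ∂_1: C_1 → C_0 sends each edge [p,q] (with p < q) to q − p. For instance
  ∂[v_0,v_1] = [v_1] − [v_0].
This gives a 6×12 integer matrix of rank 5; reducing to Smith normal form yields diagonal entries (1,1,1,1,1).

The boundary map ∂_2: C_2 → C_1 acts by ∂[p,q,r] = [q,r] − [p,r] + [p,q]. For instance
  ∂[v_0,v_2,v_4] = [v_2,v_4] − [v_0,v_4] + [v_0,v_2],
  ∂[v_0,v_3,v_5] = [v_3,v_5] − [v_0,v_5] + [v_0,v_3].
The resulting 12×6 matrix has rank 6, and its Smith normal form has invariant factors (1,1,1,1,1,1).

Computing H_k = (kernel of ∂_k) / (image of ∂_{k+1}):

  H_0: rank C_0 − rank ∂_1 = 6 − 5 = 1, and the invariant factors of ∂_1 are all 1, so H_0 ≅ Z.
  H_1: rank ker ∂_1 − rank ∂_2 = (12 − 5) − 6 = 1, and the invariant factors of ∂_2 are all 1, so H_1 ≅ Z.
  H_2: rank ker ∂_2 − rank ∂_3 = (6 − 6) − 0 = 0, and there is no ∂_3, so H_2 ≅ 0.

(K is a triangulation of the cylinder S^1 x I.)

H_0 ≅ Z,  H_1 ≅ Z,  H_2 = 0.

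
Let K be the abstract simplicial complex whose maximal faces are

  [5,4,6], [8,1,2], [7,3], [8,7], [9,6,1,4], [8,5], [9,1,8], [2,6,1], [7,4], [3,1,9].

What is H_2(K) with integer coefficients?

Order the vertices as 1 < 2 < 3 < 4 < 5 < 6 < 7 < 8 < 9. Listing each simplex with vertices in this order, K has dimension 3 with simplices:

  0-simplices (9): [1], [2], [3], [4], [5], [6], [7], [8], [9]
  1-simplices (19): [1,2], [1,3], [1,4], [1,6], [1,8], [1,9], [2,6], [2,8], [3,7], [3,9], [4,5], [4,6], [4,7], [4,9], [5,6], [5,8], [6,9], [7,8], [8,9]
  2-simplices (9): [1,2,6], [1,2,8], [1,3,9], [1,4,6], [1,4,9], [1,6,9], [1,8,9], [4,5,6], [4,6,9]
  3-simplices (1): [1,4,6,9]

so the chain groups are C_0 ≅ Z^9, C_1 ≅ Z^19, C_2 ≅ Z^9, C_3 ≅ Z^1.

Boundary ∂_1: C_1 → C_0 is given by ∂[p,q] = [q] − [p]. For instance
  ∂[1,4] = [4] − [1].
The resulting 9×19 matrix has rank 8, and its Smith normal form has invariant factors (1,1,1,1,1,1,1,1).

Boundary ∂_2: C_2 → C_1 acts by ∂[p,q,r] = [q,r] − [p,r] + [p,q]. For instance
  ∂[1,3,9] = [3,9] − [1,9] + [1,3],
  ∂[1,2,8] = [2,8] − [1,8] + [1,2].
As a 19×9 matrix over Z this has rank 8, with invariant factors (1,1,1,1,1,1,1,1).

∂_3: C_3 → C_2 sends each 3-simplex σ to the alternating sum Σ_i (−1)^i (σ with its i-th vertex removed). For instance
  ∂[1,4,6,9] = [4,6,9] − [1,6,9] + [1,4,9] − [1,4,6].
The 9×1 boundary matrix has rank 1 and Smith normal form diag(1).

Reading off H_k = ker ∂_k / im ∂_{k+1}:

  H_2: rank ker ∂_2 − rank ∂_3 = (9 − 8) − 1 = 0, and the invariant factors of ∂_3 are all 1, so H_2 = 0.

H_2 = 0.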